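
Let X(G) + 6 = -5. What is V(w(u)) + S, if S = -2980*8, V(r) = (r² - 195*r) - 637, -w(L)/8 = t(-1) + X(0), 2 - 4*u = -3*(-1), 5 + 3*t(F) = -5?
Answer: -303197/9 ≈ -33689.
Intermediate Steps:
t(F) = -10/3 (t(F) = -5/3 + (⅓)*(-5) = -5/3 - 5/3 = -10/3)
u = -¼ (u = ½ - (-3)*(-1)/4 = ½ - ¼*3 = ½ - ¾ = -¼ ≈ -0.25000)
X(G) = -11 (X(G) = -6 - 5 = -11)
w(L) = 344/3 (w(L) = -8*(-10/3 - 11) = -8*(-43/3) = 344/3)
V(r) = -637 + r² - 195*r
S = -23840
V(w(u)) + S = (-637 + (344/3)² - 195*344/3) - 23840 = (-637 + 118336/9 - 22360) - 23840 = -88637/9 - 23840 = -303197/9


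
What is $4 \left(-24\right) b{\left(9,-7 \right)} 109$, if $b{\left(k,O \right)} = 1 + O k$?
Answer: $648768$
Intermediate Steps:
$4 \left(-24\right) b{\left(9,-7 \right)} 109 = 4 \left(-24\right) \left(1 - 63\right) 109 = - 96 \left(1 - 63\right) 109 = \left(-96\right) \left(-62\right) 109 = 5952 \cdot 109 = 648768$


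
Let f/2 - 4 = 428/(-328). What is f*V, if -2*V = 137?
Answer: -30277/82 ≈ -369.23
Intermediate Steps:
V = -137/2 (V = -½*137 = -137/2 ≈ -68.500)
f = 221/41 (f = 8 + 2*(428/(-328)) = 8 + 2*(428*(-1/328)) = 8 + 2*(-107/82) = 8 - 107/41 = 221/41 ≈ 5.3902)
f*V = (221/41)*(-137/2) = -30277/82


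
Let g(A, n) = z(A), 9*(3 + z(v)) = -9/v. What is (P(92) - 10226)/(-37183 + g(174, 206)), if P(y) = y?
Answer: 1763316/6470365 ≈ 0.27252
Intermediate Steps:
z(v) = -3 - 1/v (z(v) = -3 + (-9/v)/9 = -3 - 1/v)
g(A, n) = -3 - 1/A
(P(92) - 10226)/(-37183 + g(174, 206)) = (92 - 10226)/(-37183 + (-3 - 1/174)) = -10134/(-37183 + (-3 - 1*1/174)) = -10134/(-37183 + (-3 - 1/174)) = -10134/(-37183 - 523/174) = -10134/(-6470365/174) = -10134*(-174/6470365) = 1763316/6470365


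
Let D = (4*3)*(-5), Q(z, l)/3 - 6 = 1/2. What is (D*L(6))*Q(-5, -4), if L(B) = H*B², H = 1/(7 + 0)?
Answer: -42120/7 ≈ -6017.1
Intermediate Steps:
Q(z, l) = 39/2 (Q(z, l) = 18 + 3/2 = 39/2)
D = -60 (D = 12*(-5) = -60)
H = ⅐ (H = 1/7 = ⅐ ≈ 0.14286)
L(B) = B²/7
(D*L(6))*Q(-5, -4) = -60*6²/7*(39/2) = -60*36/7*(39/2) = -2160/7*39/2 = -42120/7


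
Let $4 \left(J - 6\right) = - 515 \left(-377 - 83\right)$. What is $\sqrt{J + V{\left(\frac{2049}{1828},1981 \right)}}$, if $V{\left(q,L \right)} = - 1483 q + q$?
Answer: $\frac{5 \sqrt{1923744242}}{914} \approx 239.94$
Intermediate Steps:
$V{\left(q,L \right)} = - 1482 q$
$J = 59231$ ($J = 6 + \frac{\left(-515\right) \left(-377 - 83\right)}{4} = 6 + \frac{\left(-515\right) \left(-460\right)}{4} = 6 + \frac{1}{4} \cdot 236900 = 6 + 59225 = 59231$)
$\sqrt{J + V{\left(\frac{2049}{1828},1981 \right)}} = \sqrt{59231 - 1482 \cdot \frac{2049}{1828}} = \sqrt{59231 - 1482 \cdot 2049 \cdot \frac{1}{1828}} = \sqrt{59231 - \frac{1518309}{914}} = \sqrt{\frac{52618825}{914}} = \frac{5 \sqrt{1923744242}}{914}$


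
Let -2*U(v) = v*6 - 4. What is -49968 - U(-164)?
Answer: -50462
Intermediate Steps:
U(v) = 2 - 3*v (U(v) = -(v*6 - 4)/2 = -(6*v - 4)/2 = -(-4 + 6*v)/2 = 2 - 3*v)
-49968 - U(-164) = -49968 - (2 - 3*(-164)) = -49968 - (2 + 492) = -49968 - 1*494 = -49968 - 494 = -50462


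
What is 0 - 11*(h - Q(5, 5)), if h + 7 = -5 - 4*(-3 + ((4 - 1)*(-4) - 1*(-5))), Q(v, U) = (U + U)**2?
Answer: 792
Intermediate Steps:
Q(v, U) = 4*U**2 (Q(v, U) = (2*U)**2 = 4*U**2)
h = 28 (h = -7 + (-5 - 4*(-3 + ((4 - 1)*(-4) - 1*(-5)))) = -7 + (-5 - 4*(-3 + (3*(-4) + 5))) = -7 + (-5 - 4*(-3 + (-12 + 5))) = -7 + (-5 - 4*(-3 - 7)) = -7 + (-5 - 4*(-10)) = -7 + (-5 - 1*(-40)) = -7 + (-5 + 40) = -7 + 35 = 28)
0 - 11*(h - Q(5, 5)) = 0 - 11*(28 - 4*5**2) = 0 - 11*(28 - 4*25) = 0 - 11*(28 - 1*100) = 0 - 11*(28 - 100) = 0 - 11*(-72) = 0 + 792 = 792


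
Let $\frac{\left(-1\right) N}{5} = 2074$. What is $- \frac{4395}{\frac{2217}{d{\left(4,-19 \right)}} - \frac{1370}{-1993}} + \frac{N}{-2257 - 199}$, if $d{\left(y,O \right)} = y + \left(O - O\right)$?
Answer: $- \frac{20087124535}{5432624108} \approx -3.6975$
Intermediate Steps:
$d{\left(y,O \right)} = y$ ($d{\left(y,O \right)} = y + 0 = y$)
$N = -10370$ ($N = \left(-5\right) 2074 = -10370$)
$- \frac{4395}{\frac{2217}{d{\left(4,-19 \right)}} - \frac{1370}{-1993}} + \frac{N}{-2257 - 199} = - \frac{4395}{\frac{2217}{4} - \frac{1370}{-1993}} - \frac{10370}{-2257 - 199} = - \frac{4395}{2217 \cdot \frac{1}{4} - - \frac{1370}{1993}} - \frac{10370}{-2257 - 199} = - \frac{4395}{\frac{2217}{4} + \frac{1370}{1993}} - \frac{10370}{-2456} = - \frac{4395}{\frac{4423961}{7972}} - - \frac{5185}{1228} = \left(-4395\right) \frac{7972}{4423961} + \frac{5185}{1228} = - \frac{35036940}{4423961} + \frac{5185}{1228} = - \frac{20087124535}{5432624108}$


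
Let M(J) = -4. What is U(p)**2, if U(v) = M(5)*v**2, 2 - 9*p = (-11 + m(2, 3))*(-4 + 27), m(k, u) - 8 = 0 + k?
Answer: 6250000/6561 ≈ 952.60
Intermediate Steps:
m(k, u) = 8 + k (m(k, u) = 8 + (0 + k) = 8 + k)
p = 25/9 (p = 2/9 - (-11 + (8 + 2))*(-4 + 27)/9 = 2/9 - (-11 + 10)*23/9 = 2/9 - (-1)*23/9 = 2/9 - 1/9*(-23) = 2/9 + 23/9 = 25/9 ≈ 2.7778)
U(v) = -4*v**2
U(p)**2 = (-4*(25/9)**2)**2 = (-4*625/81)**2 = (-2500/81)**2 = 6250000/6561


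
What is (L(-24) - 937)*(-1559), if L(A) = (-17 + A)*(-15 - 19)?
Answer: -712463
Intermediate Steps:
L(A) = 578 - 34*A (L(A) = (-17 + A)*(-34) = 578 - 34*A)
(L(-24) - 937)*(-1559) = ((578 - 34*(-24)) - 937)*(-1559) = ((578 + 816) - 937)*(-1559) = (1394 - 937)*(-1559) = 457*(-1559) = -712463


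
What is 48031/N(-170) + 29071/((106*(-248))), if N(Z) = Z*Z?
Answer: 105621757/189930800 ≈ 0.55611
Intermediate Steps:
N(Z) = Z²
48031/N(-170) + 29071/((106*(-248))) = 48031/((-170)²) + 29071/((106*(-248))) = 48031/28900 + 29071/(-26288) = 48031*(1/28900) + 29071*(-1/26288) = 48031/28900 - 29071/26288 = 105621757/189930800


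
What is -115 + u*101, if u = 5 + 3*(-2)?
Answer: -216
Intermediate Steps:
u = -1 (u = 5 - 6 = -1)
-115 + u*101 = -115 - 1*101 = -115 - 101 = -216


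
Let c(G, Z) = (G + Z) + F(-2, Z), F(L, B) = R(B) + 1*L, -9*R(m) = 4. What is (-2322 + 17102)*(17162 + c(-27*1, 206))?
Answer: 2306374660/9 ≈ 2.5626e+8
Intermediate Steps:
R(m) = -4/9 (R(m) = -⅑*4 = -4/9)
F(L, B) = -4/9 + L (F(L, B) = -4/9 + 1*L = -4/9 + L)
c(G, Z) = -22/9 + G + Z (c(G, Z) = (G + Z) + (-4/9 - 2) = (G + Z) - 22/9 = -22/9 + G + Z)
(-2322 + 17102)*(17162 + c(-27*1, 206)) = (-2322 + 17102)*(17162 + (-22/9 - 27*1 + 206)) = 14780*(17162 + (-22/9 - 27 + 206)) = 14780*(17162 + 1589/9) = 14780*(156047/9) = 2306374660/9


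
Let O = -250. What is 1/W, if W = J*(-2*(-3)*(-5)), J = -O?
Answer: -1/7500 ≈ -0.00013333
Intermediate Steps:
J = 250 (J = -1*(-250) = 250)
W = -7500 (W = 250*(-2*(-3)*(-5)) = 250*(6*(-5)) = 250*(-30) = -7500)
1/W = 1/(-7500) = -1/7500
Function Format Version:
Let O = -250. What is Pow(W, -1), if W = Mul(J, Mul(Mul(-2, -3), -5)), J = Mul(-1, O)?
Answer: Rational(-1, 7500) ≈ -0.00013333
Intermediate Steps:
J = 250 (J = Mul(-1, -250) = 250)
W = -7500 (W = Mul(250, Mul(Mul(-2, -3), -5)) = Mul(250, Mul(6, -5)) = Mul(250, -30) = -7500)
Pow(W, -1) = Pow(-7500, -1) = Rational(-1, 7500)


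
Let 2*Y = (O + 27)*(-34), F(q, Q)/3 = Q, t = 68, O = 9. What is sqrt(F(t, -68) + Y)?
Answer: 4*I*sqrt(51) ≈ 28.566*I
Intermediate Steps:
F(q, Q) = 3*Q
Y = -612 (Y = ((9 + 27)*(-34))/2 = (36*(-34))/2 = (1/2)*(-1224) = -612)
sqrt(F(t, -68) + Y) = sqrt(3*(-68) - 612) = sqrt(-204 - 612) = sqrt(-816) = 4*I*sqrt(51)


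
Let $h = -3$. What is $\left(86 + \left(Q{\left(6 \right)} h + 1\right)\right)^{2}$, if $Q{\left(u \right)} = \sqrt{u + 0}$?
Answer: $7623 - 522 \sqrt{6} \approx 6344.4$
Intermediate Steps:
$Q{\left(u \right)} = \sqrt{u}$
$\left(86 + \left(Q{\left(6 \right)} h + 1\right)\right)^{2} = \left(86 + \left(\sqrt{6} \left(-3\right) + 1\right)\right)^{2} = \left(86 + \left(- 3 \sqrt{6} + 1\right)\right)^{2} = \left(86 + \left(1 - 3 \sqrt{6}\right)\right)^{2} = \left(87 - 3 \sqrt{6}\right)^{2}$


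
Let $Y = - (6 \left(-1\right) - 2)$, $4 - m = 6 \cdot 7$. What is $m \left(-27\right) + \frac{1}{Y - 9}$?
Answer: $1025$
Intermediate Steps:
$m = -38$ ($m = 4 - 6 \cdot 7 = 4 - 42 = -38$)
$Y = 8$ ($Y = - (-6 - 2) = \left(-1\right) \left(-8\right) = 8$)
$m \left(-27\right) + \frac{1}{Y - 9} = \left(-38\right) \left(-27\right) + \frac{1}{8 - 9} = 1026 + \frac{1}{-1} = 1026 - 1 = 1025$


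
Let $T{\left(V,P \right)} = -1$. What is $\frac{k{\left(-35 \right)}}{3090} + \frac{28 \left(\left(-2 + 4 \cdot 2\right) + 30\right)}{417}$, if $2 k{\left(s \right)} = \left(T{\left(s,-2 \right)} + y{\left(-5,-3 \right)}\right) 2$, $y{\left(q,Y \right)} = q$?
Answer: $\frac{172901}{71585} \approx 2.4153$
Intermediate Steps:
$k{\left(s \right)} = -6$ ($k{\left(s \right)} = \frac{\left(-1 - 5\right) 2}{2} = \frac{\left(-6\right) 2}{2} = \frac{1}{2} \left(-12\right) = -6$)
$\frac{k{\left(-35 \right)}}{3090} + \frac{28 \left(\left(-2 + 4 \cdot 2\right) + 30\right)}{417} = - \frac{6}{3090} + \frac{28 \left(\left(-2 + 4 \cdot 2\right) + 30\right)}{417} = \left(-6\right) \frac{1}{3090} + 28 \left(\left(-2 + 8\right) + 30\right) \frac{1}{417} = - \frac{1}{515} + 28 \left(6 + 30\right) \frac{1}{417} = - \frac{1}{515} + 28 \cdot 36 \cdot \frac{1}{417} = - \frac{1}{515} + 1008 \cdot \frac{1}{417} = - \frac{1}{515} + \frac{336}{139} = \frac{172901}{71585}$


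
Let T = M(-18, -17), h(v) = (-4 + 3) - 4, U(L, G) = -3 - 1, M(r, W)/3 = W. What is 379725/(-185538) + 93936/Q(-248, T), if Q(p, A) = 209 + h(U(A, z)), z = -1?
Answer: 28351689/61846 ≈ 458.42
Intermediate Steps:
M(r, W) = 3*W
U(L, G) = -4
h(v) = -5 (h(v) = -1 - 4 = -5)
T = -51 (T = 3*(-17) = -51)
Q(p, A) = 204 (Q(p, A) = 209 - 5 = 204)
379725/(-185538) + 93936/Q(-248, T) = 379725/(-185538) + 93936/204 = 379725*(-1/185538) + 93936*(1/204) = -126575/61846 + 7828/17 = 28351689/61846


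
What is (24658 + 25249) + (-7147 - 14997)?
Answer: 27763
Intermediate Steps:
(24658 + 25249) + (-7147 - 14997) = 49907 - 22144 = 27763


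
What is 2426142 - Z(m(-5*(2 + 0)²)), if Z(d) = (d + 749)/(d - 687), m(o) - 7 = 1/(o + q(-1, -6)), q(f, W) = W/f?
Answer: 23099308565/9521 ≈ 2.4261e+6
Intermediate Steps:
m(o) = 7 + 1/(6 + o) (m(o) = 7 + 1/(o - 6/(-1)) = 7 + 1/(o - 6*(-1)) = 7 + 1/(o + 6) = 7 + 1/(6 + o))
Z(d) = (749 + d)/(-687 + d)
2426142 - Z(m(-5*(2 + 0)²)) = 2426142 - (749 + (43 + 7*(-5*(2 + 0)²))/(6 - 5*(2 + 0)²))/(-687 + (43 + 7*(-5*(2 + 0)²))/(6 - 5*(2 + 0)²)) = 2426142 - (749 + (43 + 7*(-5*2²))/(6 - 5*2²))/(-687 + (43 + 7*(-5*2²))/(6 - 5*2²)) = 2426142 - (749 + (43 + 7*(-5*4))/(6 - 5*4))/(-687 + (43 + 7*(-5*4))/(6 - 5*4)) = 2426142 - (749 + (43 + 7*(-20))/(6 - 20))/(-687 + (43 + 7*(-20))/(6 - 20)) = 2426142 - (749 + (43 - 140)/(-14))/(-687 + (43 - 140)/(-14)) = 2426142 - (749 - 1/14*(-97))/(-687 - 1/14*(-97)) = 2426142 - (749 + 97/14)/(-687 + 97/14) = 2426142 - 10583/((-9521/14)*14) = 2426142 - (-14)*10583/(9521*14) = 2426142 - 1*(-10583/9521) = 2426142 + 10583/9521 = 23099308565/9521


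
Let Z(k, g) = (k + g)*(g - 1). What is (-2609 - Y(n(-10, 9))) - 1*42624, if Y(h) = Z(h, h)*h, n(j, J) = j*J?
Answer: 1428967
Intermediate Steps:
n(j, J) = J*j
Z(k, g) = (-1 + g)*(g + k) (Z(k, g) = (g + k)*(-1 + g) = (-1 + g)*(g + k))
Y(h) = h*(-2*h + 2*h²) (Y(h) = (h² - h - h + h*h)*h = (h² - h - h + h²)*h = (-2*h + 2*h²)*h = h*(-2*h + 2*h²))
(-2609 - Y(n(-10, 9))) - 1*42624 = (-2609 - 2*(9*(-10))²*(-1 + 9*(-10))) - 1*42624 = (-2609 - 2*(-90)²*(-1 - 90)) - 42624 = (-2609 - 2*8100*(-91)) - 42624 = (-2609 - 1*(-1474200)) - 42624 = (-2609 + 1474200) - 42624 = 1471591 - 42624 = 1428967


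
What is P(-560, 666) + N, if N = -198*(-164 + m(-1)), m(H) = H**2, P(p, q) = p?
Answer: 31714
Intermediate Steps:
N = 32274 (N = -198*(-164 + (-1)**2) = -198*(-164 + 1) = -198*(-163) = 32274)
P(-560, 666) + N = -560 + 32274 = 31714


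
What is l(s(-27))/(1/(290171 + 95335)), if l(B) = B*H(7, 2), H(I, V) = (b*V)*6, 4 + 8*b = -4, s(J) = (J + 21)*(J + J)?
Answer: -1498847328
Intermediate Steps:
s(J) = 2*J*(21 + J) (s(J) = (21 + J)*(2*J) = 2*J*(21 + J))
b = -1 (b = -½ + (⅛)*(-4) = -½ - ½ = -1)
H(I, V) = -6*V (H(I, V) = -V*6 = -6*V)
l(B) = -12*B (l(B) = B*(-6*2) = B*(-12) = -12*B)
l(s(-27))/(1/(290171 + 95335)) = (-24*(-27)*(21 - 27))/(1/(290171 + 95335)) = (-24*(-27)*(-6))/(1/385506) = (-12*324)/(1/385506) = -3888*385506 = -1498847328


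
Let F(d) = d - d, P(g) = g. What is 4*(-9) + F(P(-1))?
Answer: -36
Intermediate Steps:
F(d) = 0
4*(-9) + F(P(-1)) = 4*(-9) + 0 = -36 + 0 = -36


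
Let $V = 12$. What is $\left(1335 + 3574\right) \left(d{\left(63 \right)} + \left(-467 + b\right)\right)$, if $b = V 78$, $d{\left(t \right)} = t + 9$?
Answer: $2655769$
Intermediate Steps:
$d{\left(t \right)} = 9 + t$
$b = 936$ ($b = 12 \cdot 78 = 936$)
$\left(1335 + 3574\right) \left(d{\left(63 \right)} + \left(-467 + b\right)\right) = \left(1335 + 3574\right) \left(\left(9 + 63\right) + \left(-467 + 936\right)\right) = 4909 \left(72 + 469\right) = 4909 \cdot 541 = 2655769$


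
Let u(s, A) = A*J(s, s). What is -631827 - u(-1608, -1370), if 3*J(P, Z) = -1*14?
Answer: -1914661/3 ≈ -6.3822e+5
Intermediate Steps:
J(P, Z) = -14/3 (J(P, Z) = (-1*14)/3 = (⅓)*(-14) = -14/3)
u(s, A) = -14*A/3 (u(s, A) = A*(-14/3) = -14*A/3)
-631827 - u(-1608, -1370) = -631827 - (-14)*(-1370)/3 = -631827 - 1*19180/3 = -631827 - 19180/3 = -1914661/3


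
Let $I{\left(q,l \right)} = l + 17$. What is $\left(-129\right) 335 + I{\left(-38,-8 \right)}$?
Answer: $-43206$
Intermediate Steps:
$I{\left(q,l \right)} = 17 + l$
$\left(-129\right) 335 + I{\left(-38,-8 \right)} = \left(-129\right) 335 + \left(17 - 8\right) = -43215 + 9 = -43206$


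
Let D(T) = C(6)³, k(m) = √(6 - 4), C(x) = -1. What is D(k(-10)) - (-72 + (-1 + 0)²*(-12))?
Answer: 83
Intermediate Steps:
k(m) = √2
D(T) = -1 (D(T) = (-1)³ = -1)
D(k(-10)) - (-72 + (-1 + 0)²*(-12)) = -1 - (-72 + (-1 + 0)²*(-12)) = -1 - (-72 + (-1)²*(-12)) = -1 - (-72 + 1*(-12)) = -1 - (-72 - 12) = -1 - 1*(-84) = -1 + 84 = 83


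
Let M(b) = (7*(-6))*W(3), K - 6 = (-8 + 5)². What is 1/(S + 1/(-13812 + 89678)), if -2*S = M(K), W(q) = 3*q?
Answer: 75866/14338675 ≈ 0.0052910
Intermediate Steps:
K = 15 (K = 6 + (-8 + 5)² = 6 + (-3)² = 6 + 9 = 15)
M(b) = -378 (M(b) = (7*(-6))*(3*3) = -42*9 = -378)
S = 189 (S = -½*(-378) = 189)
1/(S + 1/(-13812 + 89678)) = 1/(189 + 1/(-13812 + 89678)) = 1/(189 + 1/75866) = 1/(14338675/75866) = 75866/14338675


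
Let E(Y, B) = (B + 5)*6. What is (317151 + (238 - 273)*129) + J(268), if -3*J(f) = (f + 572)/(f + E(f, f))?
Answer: 297941968/953 ≈ 3.1264e+5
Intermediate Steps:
E(Y, B) = 30 + 6*B (E(Y, B) = (5 + B)*6 = 30 + 6*B)
J(f) = -(572 + f)/(3*(30 + 7*f)) (J(f) = -(f + 572)/(3*(f + (30 + 6*f))) = -(572 + f)/(3*(30 + 7*f)))
(317151 + (238 - 273)*129) + J(268) = (317151 + (238 - 273)*129) + (-572 - 1*268)/(3*(30 + 7*268)) = (317151 - 35*129) + (-572 - 268)/(3*(30 + 1876)) = (317151 - 4515) + (⅓)*(-840)/1906 = 312636 + (⅓)*(1/1906)*(-840) = 312636 - 140/953 = 297941968/953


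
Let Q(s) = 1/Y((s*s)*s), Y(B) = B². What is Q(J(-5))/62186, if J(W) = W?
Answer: 1/971656250 ≈ 1.0292e-9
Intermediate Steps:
Q(s) = s⁻⁶ (Q(s) = 1/(((s*s)*s)²) = 1/((s²*s)²) = 1/((s³)²) = 1/(s⁶) = s⁻⁶)
Q(J(-5))/62186 = 1/((-5)⁶*62186) = (1/15625)*(1/62186) = 1/971656250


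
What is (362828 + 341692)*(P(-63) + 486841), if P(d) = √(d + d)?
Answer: 342989221320 + 2113560*I*√14 ≈ 3.4299e+11 + 7.9082e+6*I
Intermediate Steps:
P(d) = √2*√d (P(d) = √(2*d) = √2*√d)
(362828 + 341692)*(P(-63) + 486841) = (362828 + 341692)*(√2*√(-63) + 486841) = 704520*(√2*(3*I*√7) + 486841) = 704520*(3*I*√14 + 486841) = 704520*(486841 + 3*I*√14) = 342989221320 + 2113560*I*√14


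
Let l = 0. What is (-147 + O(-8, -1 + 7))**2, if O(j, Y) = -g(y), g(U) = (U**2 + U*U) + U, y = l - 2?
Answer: 23409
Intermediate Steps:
y = -2 (y = 0 - 2 = -2)
g(U) = U + 2*U**2 (g(U) = (U**2 + U**2) + U = 2*U**2 + U = U + 2*U**2)
O(j, Y) = -6 (O(j, Y) = -(-2)*(1 + 2*(-2)) = -(-2)*(1 - 4) = -(-2)*(-3) = -1*6 = -6)
(-147 + O(-8, -1 + 7))**2 = (-147 - 6)**2 = (-153)**2 = 23409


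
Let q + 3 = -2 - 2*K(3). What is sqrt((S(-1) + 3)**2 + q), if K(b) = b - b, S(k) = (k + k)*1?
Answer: 2*I ≈ 2.0*I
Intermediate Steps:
S(k) = 2*k (S(k) = (2*k)*1 = 2*k)
K(b) = 0
q = -5 (q = -3 + (-2 - 2*0) = -3 + (-2 + 0) = -3 - 2 = -5)
sqrt((S(-1) + 3)**2 + q) = sqrt((2*(-1) + 3)**2 - 5) = sqrt((-2 + 3)**2 - 5) = sqrt(1**2 - 5) = sqrt(1 - 5) = sqrt(-4) = 2*I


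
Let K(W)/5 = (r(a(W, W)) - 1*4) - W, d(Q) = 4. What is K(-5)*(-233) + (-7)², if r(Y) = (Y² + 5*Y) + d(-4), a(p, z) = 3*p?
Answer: -180526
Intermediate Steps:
r(Y) = 4 + Y² + 5*Y (r(Y) = (Y² + 5*Y) + 4 = 4 + Y² + 5*Y)
K(W) = 45*W² + 70*W (K(W) = 5*(((4 + (3*W)² + 5*(3*W)) - 1*4) - W) = 5*(((4 + 9*W² + 15*W) - 4) - W) = 5*((9*W² + 15*W) - W) = 5*(9*W² + 14*W) = 45*W² + 70*W)
K(-5)*(-233) + (-7)² = (5*(-5)*(14 + 9*(-5)))*(-233) + (-7)² = (5*(-5)*(14 - 45))*(-233) + 49 = (5*(-5)*(-31))*(-233) + 49 = 775*(-233) + 49 = -180575 + 49 = -180526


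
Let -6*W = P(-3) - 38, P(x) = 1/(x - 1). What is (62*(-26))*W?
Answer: -20553/2 ≈ -10277.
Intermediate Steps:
P(x) = 1/(-1 + x)
W = 51/8 (W = -(1/(-1 - 3) - 38)/6 = -(1/(-4) - 38)/6 = -(-1/4 - 38)/6 = -1/6*(-153/4) = 51/8 ≈ 6.3750)
(62*(-26))*W = (62*(-26))*(51/8) = -1612*51/8 = -20553/2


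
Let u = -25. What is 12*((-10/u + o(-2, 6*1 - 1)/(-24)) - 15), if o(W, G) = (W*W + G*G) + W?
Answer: -1887/10 ≈ -188.70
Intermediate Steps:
o(W, G) = W + G**2 + W**2 (o(W, G) = (W**2 + G**2) + W = (G**2 + W**2) + W = W + G**2 + W**2)
12*((-10/u + o(-2, 6*1 - 1)/(-24)) - 15) = 12*((-10/(-25) + (-2 + (6*1 - 1)**2 + (-2)**2)/(-24)) - 15) = 12*((-10*(-1/25) + (-2 + (6 - 1)**2 + 4)*(-1/24)) - 15) = 12*((2/5 + (-2 + 5**2 + 4)*(-1/24)) - 15) = 12*((2/5 + (-2 + 25 + 4)*(-1/24)) - 15) = 12*((2/5 + 27*(-1/24)) - 15) = 12*((2/5 - 9/8) - 15) = 12*(-29/40 - 15) = 12*(-629/40) = -1887/10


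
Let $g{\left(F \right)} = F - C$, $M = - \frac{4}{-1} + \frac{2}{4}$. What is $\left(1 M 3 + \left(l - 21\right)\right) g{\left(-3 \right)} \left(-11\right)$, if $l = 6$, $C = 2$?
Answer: $- \frac{165}{2} \approx -82.5$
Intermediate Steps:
$M = \frac{9}{2}$ ($M = \left(-4\right) \left(-1\right) + 2 \cdot \frac{1}{4} = 4 + \frac{1}{2} = \frac{9}{2} \approx 4.5$)
$g{\left(F \right)} = -2 + F$ ($g{\left(F \right)} = F - 2 = -2 + F$)
$\left(1 M 3 + \left(l - 21\right)\right) g{\left(-3 \right)} \left(-11\right) = \left(1 \cdot \frac{9}{2} \cdot 3 + \left(6 - 21\right)\right) \left(-2 - 3\right) \left(-11\right) = \left(\frac{9}{2} \cdot 3 + \left(6 - 21\right)\right) \left(\left(-5\right) \left(-11\right)\right) = \left(\frac{27}{2} - 15\right) 55 = \left(- \frac{3}{2}\right) 55 = - \frac{165}{2}$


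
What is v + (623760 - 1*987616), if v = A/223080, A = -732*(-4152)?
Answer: -3381914884/9295 ≈ -3.6384e+5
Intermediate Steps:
A = 3039264
v = 126636/9295 (v = 3039264/223080 = 3039264*(1/223080) = 126636/9295 ≈ 13.624)
v + (623760 - 1*987616) = 126636/9295 + (623760 - 1*987616) = 126636/9295 + (623760 - 987616) = 126636/9295 - 363856 = -3381914884/9295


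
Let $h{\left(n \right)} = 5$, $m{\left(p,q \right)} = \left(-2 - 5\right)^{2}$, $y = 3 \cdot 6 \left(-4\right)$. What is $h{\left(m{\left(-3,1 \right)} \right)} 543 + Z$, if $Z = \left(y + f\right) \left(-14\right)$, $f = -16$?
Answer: $3947$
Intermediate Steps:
$y = -72$ ($y = 18 \left(-4\right) = -72$)
$m{\left(p,q \right)} = 49$ ($m{\left(p,q \right)} = \left(-7\right)^{2} = 49$)
$Z = 1232$ ($Z = \left(-72 - 16\right) \left(-14\right) = \left(-88\right) \left(-14\right) = 1232$)
$h{\left(m{\left(-3,1 \right)} \right)} 543 + Z = 5 \cdot 543 + 1232 = 2715 + 1232 = 3947$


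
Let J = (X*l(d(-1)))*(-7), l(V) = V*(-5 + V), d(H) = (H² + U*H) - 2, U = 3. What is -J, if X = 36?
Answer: 9072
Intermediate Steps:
d(H) = -2 + H² + 3*H (d(H) = (H² + 3*H) - 2 = -2 + H² + 3*H)
J = -9072 (J = (36*((-2 + (-1)² + 3*(-1))*(-5 + (-2 + (-1)² + 3*(-1)))))*(-7) = (36*((-2 + 1 - 3)*(-5 + (-2 + 1 - 3))))*(-7) = (36*(-4*(-5 - 4)))*(-7) = (36*(-4*(-9)))*(-7) = (36*36)*(-7) = 1296*(-7) = -9072)
-J = -1*(-9072) = 9072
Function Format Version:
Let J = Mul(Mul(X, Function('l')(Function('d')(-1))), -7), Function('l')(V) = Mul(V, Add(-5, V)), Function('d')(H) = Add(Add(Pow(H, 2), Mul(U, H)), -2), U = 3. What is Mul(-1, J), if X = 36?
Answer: 9072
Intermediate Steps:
Function('d')(H) = Add(-2, Pow(H, 2), Mul(3, H)) (Function('d')(H) = Add(Add(Pow(H, 2), Mul(3, H)), -2) = Add(-2, Pow(H, 2), Mul(3, H)))
J = -9072 (J = Mul(Mul(36, Mul(Add(-2, Pow(-1, 2), Mul(3, -1)), Add(-5, Add(-2, Pow(-1, 2), Mul(3, -1))))), -7) = Mul(Mul(36, Mul(Add(-2, 1, -3), Add(-5, Add(-2, 1, -3)))), -7) = Mul(Mul(36, Mul(-4, Add(-5, -4))), -7) = Mul(Mul(36, Mul(-4, -9)), -7) = Mul(Mul(36, 36), -7) = Mul(1296, -7) = -9072)
Mul(-1, J) = Mul(-1, -9072) = 9072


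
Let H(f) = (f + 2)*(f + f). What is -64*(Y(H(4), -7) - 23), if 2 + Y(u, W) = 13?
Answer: 768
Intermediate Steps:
H(f) = 2*f*(2 + f) (H(f) = (2 + f)*(2*f) = 2*f*(2 + f))
Y(u, W) = 11 (Y(u, W) = -2 + 13 = 11)
-64*(Y(H(4), -7) - 23) = -64*(11 - 23) = -64*(-12) = 768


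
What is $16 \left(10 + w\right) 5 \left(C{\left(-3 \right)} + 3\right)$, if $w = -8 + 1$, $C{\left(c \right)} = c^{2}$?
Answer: $2880$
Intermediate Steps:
$w = -7$
$16 \left(10 + w\right) 5 \left(C{\left(-3 \right)} + 3\right) = 16 \left(10 - 7\right) 5 \left(\left(-3\right)^{2} + 3\right) = 16 \cdot 3 \cdot 5 \left(9 + 3\right) = 48 \cdot 5 \cdot 12 = 48 \cdot 60 = 2880$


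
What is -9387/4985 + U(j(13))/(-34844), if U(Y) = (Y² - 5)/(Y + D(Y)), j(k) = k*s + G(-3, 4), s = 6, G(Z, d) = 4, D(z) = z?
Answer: -53674717207/28486363760 ≈ -1.8842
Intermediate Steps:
j(k) = 4 + 6*k (j(k) = k*6 + 4 = 6*k + 4 = 4 + 6*k)
U(Y) = (-5 + Y²)/(2*Y) (U(Y) = (Y² - 5)/(Y + Y) = (-5 + Y²)/((2*Y)) = (-5 + Y²)*(1/(2*Y)) = (-5 + Y²)/(2*Y))
-9387/4985 + U(j(13))/(-34844) = -9387/4985 + ((-5 + (4 + 6*13)²)/(2*(4 + 6*13)))/(-34844) = -9387*1/4985 + ((-5 + (4 + 78)²)/(2*(4 + 78)))*(-1/34844) = -9387/4985 + ((½)*(-5 + 82²)/82)*(-1/34844) = -9387/4985 + ((½)*(1/82)*(-5 + 6724))*(-1/34844) = -9387/4985 + ((½)*(1/82)*6719)*(-1/34844) = -9387/4985 + (6719/164)*(-1/34844) = -9387/4985 - 6719/5714416 = -53674717207/28486363760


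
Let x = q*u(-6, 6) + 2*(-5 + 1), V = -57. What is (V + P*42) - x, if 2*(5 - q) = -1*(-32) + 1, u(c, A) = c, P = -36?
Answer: -1630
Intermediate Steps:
q = -23/2 (q = 5 - (-1*(-32) + 1)/2 = 5 - (32 + 1)/2 = 5 - ½*33 = 5 - 33/2 = -23/2 ≈ -11.500)
x = 61 (x = -23/2*(-6) + 2*(-5 + 1) = 69 + 2*(-4) = 69 - 8 = 61)
(V + P*42) - x = (-57 - 36*42) - 1*61 = (-57 - 1512) - 61 = -1569 - 61 = -1630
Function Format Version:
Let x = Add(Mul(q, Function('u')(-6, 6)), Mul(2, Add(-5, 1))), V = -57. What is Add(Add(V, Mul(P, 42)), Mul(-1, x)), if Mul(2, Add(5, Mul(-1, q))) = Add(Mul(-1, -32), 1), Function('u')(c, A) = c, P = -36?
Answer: -1630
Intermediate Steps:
q = Rational(-23, 2) (q = Add(5, Mul(Rational(-1, 2), Add(Mul(-1, -32), 1))) = Add(5, Mul(Rational(-1, 2), Add(32, 1))) = Add(5, Mul(Rational(-1, 2), 33)) = Add(5, Rational(-33, 2)) = Rational(-23, 2) ≈ -11.500)
x = 61 (x = Add(Mul(Rational(-23, 2), -6), Mul(2, Add(-5, 1))) = Add(69, Mul(2, -4)) = Add(69, -8) = 61)
Add(Add(V, Mul(P, 42)), Mul(-1, x)) = Add(Add(-57, Mul(-36, 42)), Mul(-1, 61)) = Add(Add(-57, -1512), -61) = Add(-1569, -61) = -1630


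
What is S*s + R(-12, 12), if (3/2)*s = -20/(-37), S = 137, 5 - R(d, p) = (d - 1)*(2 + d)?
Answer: -8395/111 ≈ -75.631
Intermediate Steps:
R(d, p) = 5 - (-1 + d)*(2 + d) (R(d, p) = 5 - (d - 1)*(2 + d) = 5 - (-1 + d)*(2 + d))
s = 40/111 (s = 2*(-20/(-37))/3 = 2*(-20*(-1/37))/3 = (⅔)*(20/37) = 40/111 ≈ 0.36036)
S*s + R(-12, 12) = 137*(40/111) + (7 - 1*(-12) - 1*(-12)²) = 5480/111 + (7 + 12 - 1*144) = 5480/111 + (7 + 12 - 144) = 5480/111 - 125 = -8395/111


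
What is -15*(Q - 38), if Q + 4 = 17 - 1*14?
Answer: 585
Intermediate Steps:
Q = -1 (Q = -4 + (17 - 1*14) = -4 + (17 - 14) = -4 + 3 = -1)
-15*(Q - 38) = -15*(-1 - 38) = -15*(-39) = 585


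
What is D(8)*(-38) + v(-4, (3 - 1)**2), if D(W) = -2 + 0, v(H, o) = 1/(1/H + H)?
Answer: 1288/17 ≈ 75.765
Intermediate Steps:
v(H, o) = 1/(H + 1/H)
D(W) = -2
D(8)*(-38) + v(-4, (3 - 1)**2) = -2*(-38) - 4/(1 + (-4)**2) = 76 - 4/(1 + 16) = 76 - 4/17 = 1288/17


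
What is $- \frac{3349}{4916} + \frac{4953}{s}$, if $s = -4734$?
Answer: $- \frac{6700519}{3878724} \approx -1.7275$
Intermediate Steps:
$- \frac{3349}{4916} + \frac{4953}{s} = - \frac{3349}{4916} + \frac{4953}{-4734} = \left(-3349\right) \frac{1}{4916} + 4953 \left(- \frac{1}{4734}\right) = - \frac{3349}{4916} - \frac{1651}{1578} = - \frac{6700519}{3878724}$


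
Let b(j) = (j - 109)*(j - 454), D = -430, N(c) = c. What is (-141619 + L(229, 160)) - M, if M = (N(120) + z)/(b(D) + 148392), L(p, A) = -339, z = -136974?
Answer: -44352437345/312434 ≈ -1.4196e+5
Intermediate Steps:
b(j) = (-454 + j)*(-109 + j) (b(j) = (-109 + j)*(-454 + j) = (-454 + j)*(-109 + j))
M = -68427/312434 (M = (120 - 136974)/((49486 + (-430)² - 563*(-430)) + 148392) = -136854/((49486 + 184900 + 242090) + 148392) = -136854/(476476 + 148392) = -136854/624868 = -136854*1/624868 = -68427/312434 ≈ -0.21901)
(-141619 + L(229, 160)) - M = (-141619 - 339) - 1*(-68427/312434) = -141958 + 68427/312434 = -44352437345/312434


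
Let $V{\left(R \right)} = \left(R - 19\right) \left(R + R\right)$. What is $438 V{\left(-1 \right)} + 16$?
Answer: $17536$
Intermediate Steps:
$V{\left(R \right)} = 2 R \left(-19 + R\right)$ ($V{\left(R \right)} = \left(-19 + R\right) 2 R = 2 R \left(-19 + R\right)$)
$438 V{\left(-1 \right)} + 16 = 438 \cdot 2 \left(-1\right) \left(-19 - 1\right) + 16 = 438 \cdot 2 \left(-1\right) \left(-20\right) + 16 = 438 \cdot 40 + 16 = 17520 + 16 = 17536$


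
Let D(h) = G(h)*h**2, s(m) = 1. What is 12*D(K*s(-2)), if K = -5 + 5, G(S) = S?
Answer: 0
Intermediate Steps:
K = 0
D(h) = h**3 (D(h) = h*h**2 = h**3)
12*D(K*s(-2)) = 12*(0*1)**3 = 12*0**3 = 12*0 = 0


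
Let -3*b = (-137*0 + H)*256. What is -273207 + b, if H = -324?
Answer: -245559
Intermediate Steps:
b = 27648 (b = -(-137*0 - 324)*256/3 = -(0 - 324)*256/3 = -(-108)*256 = -1/3*(-82944) = 27648)
-273207 + b = -273207 + 27648 = -245559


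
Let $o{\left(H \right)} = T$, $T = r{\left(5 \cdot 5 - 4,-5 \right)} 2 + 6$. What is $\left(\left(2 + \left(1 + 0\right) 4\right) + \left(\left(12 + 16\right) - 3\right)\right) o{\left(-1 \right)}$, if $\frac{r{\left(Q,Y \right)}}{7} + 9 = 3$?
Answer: $-2418$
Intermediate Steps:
$r{\left(Q,Y \right)} = -42$ ($r{\left(Q,Y \right)} = -63 + 7 \cdot 3 = -63 + 21 = -42$)
$T = -78$ ($T = \left(-42\right) 2 + 6 = -84 + 6 = -78$)
$o{\left(H \right)} = -78$
$\left(\left(2 + \left(1 + 0\right) 4\right) + \left(\left(12 + 16\right) - 3\right)\right) o{\left(-1 \right)} = \left(\left(2 + \left(1 + 0\right) 4\right) + \left(\left(12 + 16\right) - 3\right)\right) \left(-78\right) = \left(\left(2 + 1 \cdot 4\right) + \left(28 - 3\right)\right) \left(-78\right) = \left(\left(2 + 4\right) + 25\right) \left(-78\right) = \left(6 + 25\right) \left(-78\right) = 31 \left(-78\right) = -2418$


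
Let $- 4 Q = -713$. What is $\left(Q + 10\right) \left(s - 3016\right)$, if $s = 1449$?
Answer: $- \frac{1179951}{4} \approx -2.9499 \cdot 10^{5}$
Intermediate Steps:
$Q = \frac{713}{4}$ ($Q = \left(- \frac{1}{4}\right) \left(-713\right) = \frac{713}{4} \approx 178.25$)
$\left(Q + 10\right) \left(s - 3016\right) = \left(\frac{713}{4} + 10\right) \left(1449 - 3016\right) = \frac{753}{4} \left(-1567\right) = - \frac{1179951}{4}$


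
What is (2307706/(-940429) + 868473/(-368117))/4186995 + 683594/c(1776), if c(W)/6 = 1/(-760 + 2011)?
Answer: 206594440709235147925942696/1449487015542580035 ≈ 1.4253e+8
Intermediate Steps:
c(W) = 2/417 (c(W) = 6/(-760 + 2011) = 6/1251 = 6*(1/1251) = 2/417)
(2307706/(-940429) + 868473/(-368117))/4186995 + 683594/c(1776) = (2307706/(-940429) + 868473/(-368117))/4186995 + 683594/(2/417) = (2307706*(-1/940429) + 868473*(-1/368117))*(1/4186995) + 683594*(417/2) = (-2307706/940429 - 868473/368117)*(1/4186995) + 142529349 = -1666243004519/346187902193*1/4186995 + 142529349 = -1666243004519/1449487015542580035 + 142529349 = 206594440709235147925942696/1449487015542580035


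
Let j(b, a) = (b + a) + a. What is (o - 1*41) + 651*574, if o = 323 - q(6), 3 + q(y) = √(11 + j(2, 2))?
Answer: 373959 - √17 ≈ 3.7396e+5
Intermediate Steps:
j(b, a) = b + 2*a (j(b, a) = (a + b) + a = b + 2*a)
q(y) = -3 + √17 (q(y) = -3 + √(11 + (2 + 2*2)) = -3 + √(11 + (2 + 4)) = -3 + √(11 + 6) = -3 + √17)
o = 326 - √17 (o = 323 - (-3 + √17) = 323 + (3 - √17) = 326 - √17 ≈ 321.88)
(o - 1*41) + 651*574 = ((326 - √17) - 1*41) + 651*574 = ((326 - √17) - 41) + 373674 = (285 - √17) + 373674 = 373959 - √17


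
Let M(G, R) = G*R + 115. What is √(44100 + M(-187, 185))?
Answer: 2*√2405 ≈ 98.082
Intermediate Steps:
M(G, R) = 115 + G*R
√(44100 + M(-187, 185)) = √(44100 + (115 - 187*185)) = √(44100 + (115 - 34595)) = √(44100 - 34480) = √9620 = 2*√2405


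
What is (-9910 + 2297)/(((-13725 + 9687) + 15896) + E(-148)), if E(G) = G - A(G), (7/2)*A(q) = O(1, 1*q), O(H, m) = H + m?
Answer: -7613/11752 ≈ -0.64780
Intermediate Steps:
A(q) = 2/7 + 2*q/7 (A(q) = 2*(1 + 1*q)/7 = 2*(1 + q)/7 = 2/7 + 2*q/7)
E(G) = -2/7 + 5*G/7 (E(G) = G - (2/7 + 2*G/7) = G + (-2/7 - 2*G/7) = -2/7 + 5*G/7)
(-9910 + 2297)/(((-13725 + 9687) + 15896) + E(-148)) = (-9910 + 2297)/(((-13725 + 9687) + 15896) + (-2/7 + (5/7)*(-148))) = -7613/((-4038 + 15896) + (-2/7 - 740/7)) = -7613/(11858 - 106) = -7613/11752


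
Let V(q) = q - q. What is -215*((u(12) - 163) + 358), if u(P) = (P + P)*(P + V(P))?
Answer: -103845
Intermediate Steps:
V(q) = 0
u(P) = 2*P**2 (u(P) = (P + P)*(P + 0) = (2*P)*P = 2*P**2)
-215*((u(12) - 163) + 358) = -215*((2*12**2 - 163) + 358) = -215*((2*144 - 163) + 358) = -215*((288 - 163) + 358) = -215*(125 + 358) = -215*483 = -103845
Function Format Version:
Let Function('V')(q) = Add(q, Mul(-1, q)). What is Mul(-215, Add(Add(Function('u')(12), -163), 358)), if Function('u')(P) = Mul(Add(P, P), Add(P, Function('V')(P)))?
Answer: -103845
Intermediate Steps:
Function('V')(q) = 0
Function('u')(P) = Mul(2, Pow(P, 2)) (Function('u')(P) = Mul(Add(P, P), Add(P, 0)) = Mul(Mul(2, P), P) = Mul(2, Pow(P, 2)))
Mul(-215, Add(Add(Function('u')(12), -163), 358)) = Mul(-215, Add(Add(Mul(2, Pow(12, 2)), -163), 358)) = Mul(-215, Add(Add(Mul(2, 144), -163), 358)) = Mul(-215, Add(Add(288, -163), 358)) = Mul(-215, Add(125, 358)) = Mul(-215, 483) = -103845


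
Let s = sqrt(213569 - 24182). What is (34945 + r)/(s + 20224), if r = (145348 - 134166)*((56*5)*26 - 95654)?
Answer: -19984610999552/408820789 + 2964489369*sqrt(21043)/408820789 ≈ -47832.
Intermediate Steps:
s = 3*sqrt(21043) (s = sqrt(189387) = 3*sqrt(21043) ≈ 435.19)
r = -988198068 (r = 11182*(280*26 - 95654) = 11182*(7280 - 95654) = 11182*(-88374) = -988198068)
(34945 + r)/(s + 20224) = (34945 - 988198068)/(3*sqrt(21043) + 20224) = -988163123/(20224 + 3*sqrt(21043))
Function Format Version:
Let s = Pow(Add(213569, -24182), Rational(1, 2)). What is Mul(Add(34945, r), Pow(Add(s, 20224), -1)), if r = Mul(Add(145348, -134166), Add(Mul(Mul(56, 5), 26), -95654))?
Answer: Add(Rational(-19984610999552, 408820789), Mul(Rational(2964489369, 408820789), Pow(21043, Rational(1, 2)))) ≈ -47832.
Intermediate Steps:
s = Mul(3, Pow(21043, Rational(1, 2))) (s = Pow(189387, Rational(1, 2)) = Mul(3, Pow(21043, Rational(1, 2))) ≈ 435.19)
r = -988198068 (r = Mul(11182, Add(Mul(280, 26), -95654)) = Mul(11182, Add(7280, -95654)) = Mul(11182, -88374) = -988198068)
Mul(Add(34945, r), Pow(Add(s, 20224), -1)) = Mul(Add(34945, -988198068), Pow(Add(Mul(3, Pow(21043, Rational(1, 2))), 20224), -1)) = Mul(-988163123, Pow(Add(20224, Mul(3, Pow(21043, Rational(1, 2)))), -1))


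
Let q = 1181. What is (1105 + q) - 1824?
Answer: 462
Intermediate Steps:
(1105 + q) - 1824 = (1105 + 1181) - 1824 = 2286 - 1824 = 462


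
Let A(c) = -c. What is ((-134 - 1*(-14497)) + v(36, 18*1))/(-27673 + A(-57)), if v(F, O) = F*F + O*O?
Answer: -15983/27616 ≈ -0.57876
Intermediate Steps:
v(F, O) = F² + O²
((-134 - 1*(-14497)) + v(36, 18*1))/(-27673 + A(-57)) = ((-134 - 1*(-14497)) + (36² + (18*1)²))/(-27673 - 1*(-57)) = ((-134 + 14497) + (1296 + 18²))/(-27673 + 57) = (14363 + (1296 + 324))/(-27616) = (14363 + 1620)*(-1/27616) = 15983*(-1/27616) = -15983/27616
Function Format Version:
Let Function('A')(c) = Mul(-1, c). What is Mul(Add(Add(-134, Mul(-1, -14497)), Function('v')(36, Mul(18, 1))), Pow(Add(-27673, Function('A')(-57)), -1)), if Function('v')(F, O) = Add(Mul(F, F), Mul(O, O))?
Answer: Rational(-15983, 27616) ≈ -0.57876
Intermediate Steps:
Function('v')(F, O) = Add(Pow(F, 2), Pow(O, 2))
Mul(Add(Add(-134, Mul(-1, -14497)), Function('v')(36, Mul(18, 1))), Pow(Add(-27673, Function('A')(-57)), -1)) = Mul(Add(Add(-134, Mul(-1, -14497)), Add(Pow(36, 2), Pow(Mul(18, 1), 2))), Pow(Add(-27673, Mul(-1, -57)), -1)) = Mul(Add(Add(-134, 14497), Add(1296, Pow(18, 2))), Pow(Add(-27673, 57), -1)) = Mul(Add(14363, Add(1296, 324)), Pow(-27616, -1)) = Mul(Add(14363, 1620), Rational(-1, 27616)) = Mul(15983, Rational(-1, 27616)) = Rational(-15983, 27616)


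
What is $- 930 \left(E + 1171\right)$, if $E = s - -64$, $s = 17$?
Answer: $-1164360$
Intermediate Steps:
$E = 81$ ($E = 17 - -64 = 17 + 64 = 81$)
$- 930 \left(E + 1171\right) = - 930 \left(81 + 1171\right) = \left(-930\right) 1252 = -1164360$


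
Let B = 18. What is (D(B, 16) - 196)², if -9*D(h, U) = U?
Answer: 3168400/81 ≈ 39116.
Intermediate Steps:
D(h, U) = -U/9
(D(B, 16) - 196)² = (-⅑*16 - 196)² = (-16/9 - 196)² = (-1780/9)² = 3168400/81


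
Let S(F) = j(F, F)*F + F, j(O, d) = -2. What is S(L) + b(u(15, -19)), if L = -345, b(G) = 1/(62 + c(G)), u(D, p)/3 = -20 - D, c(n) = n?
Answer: 14834/43 ≈ 344.98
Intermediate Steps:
u(D, p) = -60 - 3*D (u(D, p) = 3*(-20 - D) = -60 - 3*D)
b(G) = 1/(62 + G)
S(F) = -F (S(F) = -2*F + F = -F)
S(L) + b(u(15, -19)) = -1*(-345) + 1/(62 + (-60 - 3*15)) = 345 + 1/(62 + (-60 - 45)) = 345 + 1/(62 - 105) = 345 + 1/(-43) = 345 - 1/43 = 14834/43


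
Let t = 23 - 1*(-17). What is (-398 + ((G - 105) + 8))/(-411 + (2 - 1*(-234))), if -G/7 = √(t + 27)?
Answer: 99/35 + √67/25 ≈ 3.1560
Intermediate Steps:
t = 40 (t = 23 + 17 = 40)
G = -7*√67 (G = -7*√(40 + 27) = -7*√67 ≈ -57.297)
(-398 + ((G - 105) + 8))/(-411 + (2 - 1*(-234))) = (-398 + ((-7*√67 - 105) + 8))/(-411 + (2 - 1*(-234))) = (-398 + ((-105 - 7*√67) + 8))/(-411 + (2 + 234)) = (-398 + (-97 - 7*√67))/(-411 + 236) = (-495 - 7*√67)/(-175) = (-495 - 7*√67)*(-1/175) = 99/35 + √67/25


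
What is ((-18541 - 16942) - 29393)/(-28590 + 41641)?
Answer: -64876/13051 ≈ -4.9710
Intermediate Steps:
((-18541 - 16942) - 29393)/(-28590 + 41641) = (-35483 - 29393)/13051 = -64876*1/13051 = -64876/13051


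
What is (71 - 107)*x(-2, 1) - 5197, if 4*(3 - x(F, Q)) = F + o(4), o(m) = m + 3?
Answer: -5260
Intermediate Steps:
o(m) = 3 + m
x(F, Q) = 5/4 - F/4 (x(F, Q) = 3 - (F + (3 + 4))/4 = 3 - (F + 7)/4 = 3 - (7 + F)/4 = 3 + (-7/4 - F/4) = 5/4 - F/4)
(71 - 107)*x(-2, 1) - 5197 = (71 - 107)*(5/4 - ¼*(-2)) - 5197 = -36*(5/4 + ½) - 5197 = -36*7/4 - 5197 = -63 - 5197 = -5260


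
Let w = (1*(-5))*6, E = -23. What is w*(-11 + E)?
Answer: 1020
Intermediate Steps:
w = -30 (w = -5*6 = -30)
w*(-11 + E) = -30*(-11 - 23) = -30*(-34) = 1020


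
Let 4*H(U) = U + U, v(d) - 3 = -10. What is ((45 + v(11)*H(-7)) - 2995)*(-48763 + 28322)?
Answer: 119600291/2 ≈ 5.9800e+7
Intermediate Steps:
v(d) = -7 (v(d) = 3 - 10 = -7)
H(U) = U/2 (H(U) = (U + U)/4 = (2*U)/4 = U/2)
((45 + v(11)*H(-7)) - 2995)*(-48763 + 28322) = ((45 - 7*(-7)/2) - 2995)*(-48763 + 28322) = ((45 - 7*(-7/2)) - 2995)*(-20441) = ((45 + 49/2) - 2995)*(-20441) = (139/2 - 2995)*(-20441) = -5851/2*(-20441) = 119600291/2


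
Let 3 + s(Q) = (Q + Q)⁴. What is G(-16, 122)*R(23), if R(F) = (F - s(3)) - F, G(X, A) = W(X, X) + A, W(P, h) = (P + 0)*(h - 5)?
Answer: -592194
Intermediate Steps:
W(P, h) = P*(-5 + h)
s(Q) = -3 + 16*Q⁴ (s(Q) = -3 + (Q + Q)⁴ = -3 + (2*Q)⁴ = -3 + 16*Q⁴)
G(X, A) = A + X*(-5 + X) (G(X, A) = X*(-5 + X) + A = A + X*(-5 + X))
R(F) = -1293 (R(F) = (F - (-3 + 16*3⁴)) - F = (F - (-3 + 16*81)) - F = (F - (-3 + 1296)) - F = (F - 1*1293) - F = (F - 1293) - F = (-1293 + F) - F = -1293)
G(-16, 122)*R(23) = (122 - 16*(-5 - 16))*(-1293) = (122 - 16*(-21))*(-1293) = (122 + 336)*(-1293) = 458*(-1293) = -592194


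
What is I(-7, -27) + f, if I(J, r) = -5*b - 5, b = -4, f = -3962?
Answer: -3947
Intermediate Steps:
I(J, r) = 15 (I(J, r) = -5*(-4) - 5 = 20 - 5 = 15)
I(-7, -27) + f = 15 - 3962 = -3947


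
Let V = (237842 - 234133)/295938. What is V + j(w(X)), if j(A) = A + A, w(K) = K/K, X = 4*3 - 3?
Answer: 595585/295938 ≈ 2.0125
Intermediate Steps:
X = 9 (X = 12 - 3 = 9)
w(K) = 1
j(A) = 2*A
V = 3709/295938 (V = 3709*(1/295938) = 3709/295938 ≈ 0.012533)
V + j(w(X)) = 3709/295938 + 2*1 = 3709/295938 + 2 = 595585/295938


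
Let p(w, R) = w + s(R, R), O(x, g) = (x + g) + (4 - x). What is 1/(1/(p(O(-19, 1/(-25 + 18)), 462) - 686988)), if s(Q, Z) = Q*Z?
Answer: -3314781/7 ≈ -4.7354e+5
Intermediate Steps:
O(x, g) = 4 + g (O(x, g) = (g + x) + (4 - x) = 4 + g)
p(w, R) = w + R² (p(w, R) = w + R*R = w + R²)
1/(1/(p(O(-19, 1/(-25 + 18)), 462) - 686988)) = 1/(1/(((4 + 1/(-25 + 18)) + 462²) - 686988)) = 1/(1/(((4 + 1/(-7)) + 213444) - 686988)) = 1/(1/(((4 - ⅐) + 213444) - 686988)) = 1/(1/((27/7 + 213444) - 686988)) = 1/(1/(1494135/7 - 686988)) = 1/(1/(-3314781/7)) = 1/(-7/3314781) = -3314781/7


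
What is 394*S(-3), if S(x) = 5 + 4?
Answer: 3546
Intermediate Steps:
S(x) = 9
394*S(-3) = 394*9 = 3546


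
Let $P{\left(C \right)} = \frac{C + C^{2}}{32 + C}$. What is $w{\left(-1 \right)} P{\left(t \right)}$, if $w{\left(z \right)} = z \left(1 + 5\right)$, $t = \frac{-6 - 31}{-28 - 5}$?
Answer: $- \frac{5180}{12023} \approx -0.43084$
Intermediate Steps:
$t = \frac{37}{33}$ ($t = - \frac{37}{-33} = \left(-37\right) \left(- \frac{1}{33}\right) = \frac{37}{33} \approx 1.1212$)
$P{\left(C \right)} = \frac{C + C^{2}}{32 + C}$
$w{\left(z \right)} = 6 z$ ($w{\left(z \right)} = z 6 = 6 z$)
$w{\left(-1 \right)} P{\left(t \right)} = 6 \left(-1\right) \frac{37 \left(1 + \frac{37}{33}\right)}{33 \left(32 + \frac{37}{33}\right)} = - 6 \cdot \frac{37}{33} \frac{1}{\frac{1093}{33}} \cdot \frac{70}{33} = - 6 \cdot \frac{37}{33} \cdot \frac{33}{1093} \cdot \frac{70}{33} = \left(-6\right) \frac{2590}{36069} = - \frac{5180}{12023}$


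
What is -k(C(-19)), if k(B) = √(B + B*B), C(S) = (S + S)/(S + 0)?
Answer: -√6 ≈ -2.4495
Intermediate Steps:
C(S) = 2 (C(S) = (2*S)/S = 2)
k(B) = √(B + B²)
-k(C(-19)) = -√(2*(1 + 2)) = -√(2*3) = -√6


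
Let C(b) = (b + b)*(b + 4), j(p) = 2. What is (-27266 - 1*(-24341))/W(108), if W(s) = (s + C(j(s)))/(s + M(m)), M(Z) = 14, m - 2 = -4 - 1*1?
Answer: -59475/22 ≈ -2703.4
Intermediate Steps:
m = -3 (m = 2 + (-4 - 1*1) = 2 + (-4 - 1) = 2 - 5 = -3)
C(b) = 2*b*(4 + b) (C(b) = (2*b)*(4 + b) = 2*b*(4 + b))
W(s) = (24 + s)/(14 + s) (W(s) = (s + 2*2*(4 + 2))/(s + 14) = (s + 2*2*6)/(14 + s) = (s + 24)/(14 + s) = (24 + s)/(14 + s))
(-27266 - 1*(-24341))/W(108) = (-27266 - 1*(-24341))/(((24 + 108)/(14 + 108))) = (-27266 + 24341)/((132/122)) = -2925/((1/122)*132) = -2925/66/61 = -2925*61/66 = -59475/22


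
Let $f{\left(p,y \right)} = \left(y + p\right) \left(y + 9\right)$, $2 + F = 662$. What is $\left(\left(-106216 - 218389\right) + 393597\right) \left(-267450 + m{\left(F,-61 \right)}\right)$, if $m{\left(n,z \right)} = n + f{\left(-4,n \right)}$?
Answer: $11871729408$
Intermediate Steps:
$F = 660$ ($F = -2 + 662 = 660$)
$f{\left(p,y \right)} = \left(9 + y\right) \left(p + y\right)$ ($f{\left(p,y \right)} = \left(p + y\right) \left(9 + y\right) = \left(9 + y\right) \left(p + y\right)$)
$m{\left(n,z \right)} = -36 + n^{2} + 6 n$ ($m{\left(n,z \right)} = n + \left(n^{2} + 9 \left(-4\right) + 9 n - 4 n\right) = n + \left(n^{2} - 36 + 9 n - 4 n\right) = n + \left(-36 + n^{2} + 5 n\right) = -36 + n^{2} + 6 n$)
$\left(\left(-106216 - 218389\right) + 393597\right) \left(-267450 + m{\left(F,-61 \right)}\right) = \left(\left(-106216 - 218389\right) + 393597\right) \left(-267450 + \left(-36 + 660^{2} + 6 \cdot 660\right)\right) = \left(-324605 + 393597\right) \left(-267450 + \left(-36 + 435600 + 3960\right)\right) = 68992 \left(-267450 + 439524\right) = 68992 \cdot 172074 = 11871729408$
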